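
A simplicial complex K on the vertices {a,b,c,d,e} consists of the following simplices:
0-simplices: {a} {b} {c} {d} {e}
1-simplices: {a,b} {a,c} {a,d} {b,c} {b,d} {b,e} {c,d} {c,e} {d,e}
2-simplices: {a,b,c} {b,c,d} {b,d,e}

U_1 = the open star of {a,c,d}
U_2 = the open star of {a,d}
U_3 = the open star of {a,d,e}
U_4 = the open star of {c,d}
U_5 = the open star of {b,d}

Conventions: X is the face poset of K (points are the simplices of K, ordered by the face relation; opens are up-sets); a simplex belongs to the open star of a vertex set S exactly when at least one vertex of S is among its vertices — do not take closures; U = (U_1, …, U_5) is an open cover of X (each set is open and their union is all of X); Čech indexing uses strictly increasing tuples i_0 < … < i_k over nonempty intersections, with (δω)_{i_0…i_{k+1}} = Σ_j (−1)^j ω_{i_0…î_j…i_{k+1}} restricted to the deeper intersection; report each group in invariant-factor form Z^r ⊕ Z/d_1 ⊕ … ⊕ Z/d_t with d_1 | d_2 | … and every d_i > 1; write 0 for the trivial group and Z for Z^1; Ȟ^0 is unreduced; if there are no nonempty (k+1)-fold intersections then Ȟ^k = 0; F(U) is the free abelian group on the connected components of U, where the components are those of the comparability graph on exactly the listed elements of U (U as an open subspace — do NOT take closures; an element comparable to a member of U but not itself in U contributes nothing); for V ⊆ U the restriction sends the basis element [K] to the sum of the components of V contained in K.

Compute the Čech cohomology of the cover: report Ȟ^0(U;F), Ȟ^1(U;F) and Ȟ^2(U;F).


Ȟ^0 = Z; Ȟ^1 = Z; Ȟ^2 = 0

nerve of the cover:
  U1={{a},{c},{d},{a,b},{a,c},{a,d},{b,c},{b,d},{c,d},{c,e},{d,e},{a,b,c},{b,c,d},{b,d,e}} U2={{a},{d},{a,b},{a,c},{a,d},{b,d},{c,d},{d,e},{a,b,c},{b,c,d},{b,d,e}} U3={{a},{d},{e},{a,b},{a,c},{a,d},{b,d},{b,e},{c,d},{c,e},{d,e},{a,b,c},{b,c,d},{b,d,e}} U4={{c},{d},{a,c},{a,d},{b,c},{b,d},{c,d},{c,e},{d,e},{a,b,c},{b,c,d},{b,d,e}} U5={{b},{d},{a,b},{a,d},{b,c},{b,d},{b,e},{c,d},{d,e},{a,b,c},{b,c,d},{b,d,e}}
  U12={{a},{d},{a,b},{a,c},{a,d},{b,d},{c,d},{d,e},{a,b,c},{b,c,d},{b,d,e}} U13={{a},{d},{a,b},{a,c},{a,d},{b,d},{c,d},{c,e},{d,e},{a,b,c},{b,c,d},{b,d,e}} U14={{c},{d},{a,c},{a,d},{b,c},{b,d},{c,d},{c,e},{d,e},{a,b,c},{b,c,d},{b,d,e}} U15={{d},{a,b},{a,d},{b,c},{b,d},{c,d},{d,e},{a,b,c},{b,c,d},{b,d,e}} U23={{a},{d},{a,b},{a,c},{a,d},{b,d},{c,d},{d,e},{a,b,c},{b,c,d},{b,d,e}} U24={{d},{a,c},{a,d},{b,d},{c,d},{d,e},{a,b,c},{b,c,d},{b,d,e}} U25={{d},{a,b},{a,d},{b,d},{c,d},{d,e},{a,b,c},{b,c,d},{b,d,e}} U34={{d},{a,c},{a,d},{b,d},{c,d},{c,e},{d,e},{a,b,c},{b,c,d},{b,d,e}} U35={{d},{a,b},{a,d},{b,d},{b,e},{c,d},{d,e},{a,b,c},{b,c,d},{b,d,e}} U45={{d},{a,d},{b,c},{b,d},{c,d},{d,e},{a,b,c},{b,c,d},{b,d,e}}
  U123={{a},{d},{a,b},{a,c},{a,d},{b,d},{c,d},{d,e},{a,b,c},{b,c,d},{b,d,e}} U124={{d},{a,c},{a,d},{b,d},{c,d},{d,e},{a,b,c},{b,c,d},{b,d,e}} U125={{d},{a,b},{a,d},{b,d},{c,d},{d,e},{a,b,c},{b,c,d},{b,d,e}} U134={{d},{a,c},{a,d},{b,d},{c,d},{c,e},{d,e},{a,b,c},{b,c,d},{b,d,e}} U135={{d},{a,b},{a,d},{b,d},{c,d},{d,e},{a,b,c},{b,c,d},{b,d,e}} U145={{d},{a,d},{b,c},{b,d},{c,d},{d,e},{a,b,c},{b,c,d},{b,d,e}} U234={{d},{a,c},{a,d},{b,d},{c,d},{d,e},{a,b,c},{b,c,d},{b,d,e}} U235={{d},{a,b},{a,d},{b,d},{c,d},{d,e},{a,b,c},{b,c,d},{b,d,e}} U245={{d},{a,d},{b,d},{c,d},{d,e},{a,b,c},{b,c,d},{b,d,e}} U345={{d},{a,d},{b,d},{c,d},{d,e},{a,b,c},{b,c,d},{b,d,e}}
  U1234={{d},{a,c},{a,d},{b,d},{c,d},{d,e},{a,b,c},{b,c,d},{b,d,e}} U1235={{d},{a,b},{a,d},{b,d},{c,d},{d,e},{a,b,c},{b,c,d},{b,d,e}} U1245={{d},{a,d},{b,d},{c,d},{d,e},{a,b,c},{b,c,d},{b,d,e}} U1345={{d},{a,d},{b,d},{c,d},{d,e},{a,b,c},{b,c,d},{b,d,e}} U2345={{d},{a,d},{b,d},{c,d},{d,e},{a,b,c},{b,c,d},{b,d,e}}
  U12345={{d},{a,d},{b,d},{c,d},{d,e},{a,b,c},{b,c,d},{b,d,e}}
components per intersection:
  U1: {{a},{c},{d},{a,b},{a,c},{a,d},{b,c},{b,d},{c,d},{c,e},{d,e},{a,b,c},{b,c,d},{b,d,e}}
  U2: {{a},{d},{a,b},{a,c},{a,d},{b,d},{c,d},{d,e},{a,b,c},{b,c,d},{b,d,e}}
  U3: {{a},{d},{e},{a,b},{a,c},{a,d},{b,d},{b,e},{c,d},{c,e},{d,e},{a,b,c},{b,c,d},{b,d,e}}
  U4: {{c},{d},{a,c},{a,d},{b,c},{b,d},{c,d},{c,e},{d,e},{a,b,c},{b,c,d},{b,d,e}}
  U5: {{b},{d},{a,b},{a,d},{b,c},{b,d},{b,e},{c,d},{d,e},{a,b,c},{b,c,d},{b,d,e}}
  U12: {{a},{d},{a,b},{a,c},{a,d},{b,d},{c,d},{d,e},{a,b,c},{b,c,d},{b,d,e}}
  U13: {{a},{d},{a,b},{a,c},{a,d},{b,d},{c,d},{d,e},{a,b,c},{b,c,d},{b,d,e}} {{c,e}}
  U14: {{c},{d},{a,c},{a,d},{b,c},{b,d},{c,d},{c,e},{d,e},{a,b,c},{b,c,d},{b,d,e}}
  U15: {{d},{a,b},{a,d},{b,c},{b,d},{c,d},{d,e},{a,b,c},{b,c,d},{b,d,e}}
  U23: {{a},{d},{a,b},{a,c},{a,d},{b,d},{c,d},{d,e},{a,b,c},{b,c,d},{b,d,e}}
  U24: {{d},{a,d},{b,d},{c,d},{d,e},{b,c,d},{b,d,e}} {{a,c},{a,b,c}}
  U25: {{d},{a,d},{b,d},{c,d},{d,e},{b,c,d},{b,d,e}} {{a,b},{a,b,c}}
  U34: {{d},{a,d},{b,d},{c,d},{d,e},{b,c,d},{b,d,e}} {{a,c},{a,b,c}} {{c,e}}
  U35: {{d},{a,d},{b,d},{b,e},{c,d},{d,e},{b,c,d},{b,d,e}} {{a,b},{a,b,c}}
  U45: {{d},{a,d},{b,c},{b,d},{c,d},{d,e},{a,b,c},{b,c,d},{b,d,e}}
  U123: {{a},{d},{a,b},{a,c},{a,d},{b,d},{c,d},{d,e},{a,b,c},{b,c,d},{b,d,e}}
  U124: {{d},{a,d},{b,d},{c,d},{d,e},{b,c,d},{b,d,e}} {{a,c},{a,b,c}}
  U125: {{d},{a,d},{b,d},{c,d},{d,e},{b,c,d},{b,d,e}} {{a,b},{a,b,c}}
  U134: {{d},{a,d},{b,d},{c,d},{d,e},{b,c,d},{b,d,e}} {{a,c},{a,b,c}} {{c,e}}
  U135: {{d},{a,d},{b,d},{c,d},{d,e},{b,c,d},{b,d,e}} {{a,b},{a,b,c}}
  U145: {{d},{a,d},{b,c},{b,d},{c,d},{d,e},{a,b,c},{b,c,d},{b,d,e}}
  U234: {{d},{a,d},{b,d},{c,d},{d,e},{b,c,d},{b,d,e}} {{a,c},{a,b,c}}
  U235: {{d},{a,d},{b,d},{c,d},{d,e},{b,c,d},{b,d,e}} {{a,b},{a,b,c}}
  U245: {{d},{a,d},{b,d},{c,d},{d,e},{b,c,d},{b,d,e}} {{a,b,c}}
  U345: {{d},{a,d},{b,d},{c,d},{d,e},{b,c,d},{b,d,e}} {{a,b,c}}
  U1234: {{d},{a,d},{b,d},{c,d},{d,e},{b,c,d},{b,d,e}} {{a,c},{a,b,c}}
  U1235: {{d},{a,d},{b,d},{c,d},{d,e},{b,c,d},{b,d,e}} {{a,b},{a,b,c}}
  U1245: {{d},{a,d},{b,d},{c,d},{d,e},{b,c,d},{b,d,e}} {{a,b,c}}
  U1345: {{d},{a,d},{b,d},{c,d},{d,e},{b,c,d},{b,d,e}} {{a,b,c}}
  U2345: {{d},{a,d},{b,d},{c,d},{d,e},{b,c,d},{b,d,e}} {{a,b,c}}
  U12345: {{d},{a,d},{b,d},{c,d},{d,e},{b,c,d},{b,d,e}} {{a,b,c}}
C dims 5,16,19,10; δ0: rk 4, SNF 1^4; δ1: rk 11, SNF 1^11; δ2: rk 8, SNF 1^8
Ȟ^0 = (5 − 4) − 0 = 1, so Ȟ^0 ≅ Z
Ȟ^1 = (16 − 11) − 4 = 1, so Ȟ^1 ≅ Z
Ȟ^2 = (19 − 8) − 11 = 0, so Ȟ^2 ≅ 0


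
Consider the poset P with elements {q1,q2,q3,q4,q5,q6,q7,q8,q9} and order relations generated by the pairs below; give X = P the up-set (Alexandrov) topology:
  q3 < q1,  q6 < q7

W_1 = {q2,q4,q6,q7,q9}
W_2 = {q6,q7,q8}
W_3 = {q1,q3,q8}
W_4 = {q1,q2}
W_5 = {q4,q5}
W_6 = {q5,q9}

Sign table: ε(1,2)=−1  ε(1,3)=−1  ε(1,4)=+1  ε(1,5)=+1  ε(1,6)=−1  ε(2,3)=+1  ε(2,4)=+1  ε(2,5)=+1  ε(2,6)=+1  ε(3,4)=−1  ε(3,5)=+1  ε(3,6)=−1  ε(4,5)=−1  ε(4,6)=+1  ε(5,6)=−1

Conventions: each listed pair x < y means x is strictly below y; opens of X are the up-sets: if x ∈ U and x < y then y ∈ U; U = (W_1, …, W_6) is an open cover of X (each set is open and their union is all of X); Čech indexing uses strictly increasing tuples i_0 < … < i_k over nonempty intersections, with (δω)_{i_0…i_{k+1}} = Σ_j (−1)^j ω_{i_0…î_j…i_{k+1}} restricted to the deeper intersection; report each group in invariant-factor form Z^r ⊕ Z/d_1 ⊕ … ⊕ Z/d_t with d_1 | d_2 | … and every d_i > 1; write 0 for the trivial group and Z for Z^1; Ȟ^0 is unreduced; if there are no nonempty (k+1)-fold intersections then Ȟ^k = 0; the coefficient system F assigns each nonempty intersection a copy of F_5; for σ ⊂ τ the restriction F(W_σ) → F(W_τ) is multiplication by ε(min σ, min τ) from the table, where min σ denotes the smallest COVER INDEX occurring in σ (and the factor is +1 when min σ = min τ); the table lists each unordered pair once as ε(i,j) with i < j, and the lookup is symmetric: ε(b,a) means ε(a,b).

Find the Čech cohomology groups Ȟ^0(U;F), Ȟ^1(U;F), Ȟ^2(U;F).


nonempty intersections:
  W12={q6,q7} W14={q2} W15={q4} W16={q9} W23={q8} W34={q1} W56={q5}
C dims 6,7; δ0: rk_F5 5
Ȟ^0: (6−5)−0=1 ⇒ Z/5
Ȟ^1: (7−0)−5=2 ⇒ Z/5 ⊕ Z/5
Ȟ^2: (0−0)−0=0 ⇒ 0

Ȟ^0(U;F) ≅ Z/5; Ȟ^1(U;F) ≅ Z/5 ⊕ Z/5; Ȟ^2(U;F) ≅ 0


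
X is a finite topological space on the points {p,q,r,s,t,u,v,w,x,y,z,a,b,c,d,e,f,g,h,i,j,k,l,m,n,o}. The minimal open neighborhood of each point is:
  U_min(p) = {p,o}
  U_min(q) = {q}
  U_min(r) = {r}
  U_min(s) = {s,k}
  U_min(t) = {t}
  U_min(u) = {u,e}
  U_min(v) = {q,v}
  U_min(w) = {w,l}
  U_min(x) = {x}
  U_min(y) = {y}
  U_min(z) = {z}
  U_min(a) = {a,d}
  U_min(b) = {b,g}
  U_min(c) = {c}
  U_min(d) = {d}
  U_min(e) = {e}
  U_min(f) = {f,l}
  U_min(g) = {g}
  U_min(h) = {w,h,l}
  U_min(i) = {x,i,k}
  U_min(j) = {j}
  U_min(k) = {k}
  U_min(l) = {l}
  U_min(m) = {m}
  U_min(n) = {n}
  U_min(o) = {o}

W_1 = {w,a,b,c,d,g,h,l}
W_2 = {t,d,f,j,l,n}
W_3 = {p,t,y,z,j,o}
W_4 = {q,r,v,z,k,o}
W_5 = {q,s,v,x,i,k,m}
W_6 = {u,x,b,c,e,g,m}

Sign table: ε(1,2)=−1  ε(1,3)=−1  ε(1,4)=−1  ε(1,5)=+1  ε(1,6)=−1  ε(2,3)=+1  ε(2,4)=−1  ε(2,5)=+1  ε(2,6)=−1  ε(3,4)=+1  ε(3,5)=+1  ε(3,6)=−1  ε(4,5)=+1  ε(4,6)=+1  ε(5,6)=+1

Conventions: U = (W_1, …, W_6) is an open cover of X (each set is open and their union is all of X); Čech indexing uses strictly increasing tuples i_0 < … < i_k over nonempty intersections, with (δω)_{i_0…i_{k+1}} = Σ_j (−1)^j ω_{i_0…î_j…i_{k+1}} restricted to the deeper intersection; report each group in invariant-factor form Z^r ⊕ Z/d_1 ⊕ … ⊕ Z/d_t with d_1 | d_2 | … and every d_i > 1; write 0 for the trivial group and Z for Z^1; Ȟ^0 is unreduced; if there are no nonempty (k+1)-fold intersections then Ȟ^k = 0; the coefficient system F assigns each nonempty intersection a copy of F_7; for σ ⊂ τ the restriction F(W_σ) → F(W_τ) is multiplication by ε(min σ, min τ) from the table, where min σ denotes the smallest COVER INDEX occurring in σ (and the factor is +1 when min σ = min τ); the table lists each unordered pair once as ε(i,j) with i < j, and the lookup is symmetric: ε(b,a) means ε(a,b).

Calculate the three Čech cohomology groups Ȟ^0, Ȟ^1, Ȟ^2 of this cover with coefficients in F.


Ȟ^0 = Z/7, Ȟ^1 = Z/7 and Ȟ^2 = 0

nerve simplices:
  W12={d,l} W16={b,c,g} W23={t,j} W34={z,o} W45={q,v,k} W56={x,m}
C dims 6,6; δ0: rk_F7 5
degree 0: 6−5−0 = 1 → Ȟ^0 ≅ Z/7
degree 1: 6−0−5 = 1 → Ȟ^1 ≅ Z/7
degree 2: 0−0−0 = 0 → Ȟ^2 ≅ 0


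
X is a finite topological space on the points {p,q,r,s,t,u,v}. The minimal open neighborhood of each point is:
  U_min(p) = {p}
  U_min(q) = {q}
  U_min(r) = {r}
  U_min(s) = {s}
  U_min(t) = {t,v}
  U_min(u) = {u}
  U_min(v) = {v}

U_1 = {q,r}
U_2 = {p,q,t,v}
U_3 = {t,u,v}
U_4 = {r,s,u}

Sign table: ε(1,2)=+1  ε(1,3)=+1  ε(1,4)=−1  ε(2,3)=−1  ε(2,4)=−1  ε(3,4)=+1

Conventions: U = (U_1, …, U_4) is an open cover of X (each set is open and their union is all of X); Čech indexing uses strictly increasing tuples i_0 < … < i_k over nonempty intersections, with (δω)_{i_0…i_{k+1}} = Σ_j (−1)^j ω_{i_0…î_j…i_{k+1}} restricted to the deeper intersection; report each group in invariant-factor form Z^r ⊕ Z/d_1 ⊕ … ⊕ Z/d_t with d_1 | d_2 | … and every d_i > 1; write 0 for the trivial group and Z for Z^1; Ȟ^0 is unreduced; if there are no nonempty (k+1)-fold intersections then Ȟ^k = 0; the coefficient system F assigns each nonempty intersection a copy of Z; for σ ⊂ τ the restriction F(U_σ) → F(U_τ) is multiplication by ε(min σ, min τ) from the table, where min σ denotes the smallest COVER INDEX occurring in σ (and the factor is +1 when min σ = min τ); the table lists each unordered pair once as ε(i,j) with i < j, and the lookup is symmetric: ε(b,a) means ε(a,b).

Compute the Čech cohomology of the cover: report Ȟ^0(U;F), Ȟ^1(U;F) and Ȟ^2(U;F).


intersection data:
  U12={q} U14={r} U23={t,v} U34={u}
C dims 4,4; δ0: rk 3, SNF 1^3
Ȟ^0 = (4 − 3) − 0 = 1, so Ȟ^0 ≅ Z
Ȟ^1 = (4 − 0) − 3 = 1, so Ȟ^1 ≅ Z
Ȟ^2 = (0 − 0) − 0 = 0, so Ȟ^2 ≅ 0

Ȟ^0 = Z,  Ȟ^1 = Z,  Ȟ^2 = 0


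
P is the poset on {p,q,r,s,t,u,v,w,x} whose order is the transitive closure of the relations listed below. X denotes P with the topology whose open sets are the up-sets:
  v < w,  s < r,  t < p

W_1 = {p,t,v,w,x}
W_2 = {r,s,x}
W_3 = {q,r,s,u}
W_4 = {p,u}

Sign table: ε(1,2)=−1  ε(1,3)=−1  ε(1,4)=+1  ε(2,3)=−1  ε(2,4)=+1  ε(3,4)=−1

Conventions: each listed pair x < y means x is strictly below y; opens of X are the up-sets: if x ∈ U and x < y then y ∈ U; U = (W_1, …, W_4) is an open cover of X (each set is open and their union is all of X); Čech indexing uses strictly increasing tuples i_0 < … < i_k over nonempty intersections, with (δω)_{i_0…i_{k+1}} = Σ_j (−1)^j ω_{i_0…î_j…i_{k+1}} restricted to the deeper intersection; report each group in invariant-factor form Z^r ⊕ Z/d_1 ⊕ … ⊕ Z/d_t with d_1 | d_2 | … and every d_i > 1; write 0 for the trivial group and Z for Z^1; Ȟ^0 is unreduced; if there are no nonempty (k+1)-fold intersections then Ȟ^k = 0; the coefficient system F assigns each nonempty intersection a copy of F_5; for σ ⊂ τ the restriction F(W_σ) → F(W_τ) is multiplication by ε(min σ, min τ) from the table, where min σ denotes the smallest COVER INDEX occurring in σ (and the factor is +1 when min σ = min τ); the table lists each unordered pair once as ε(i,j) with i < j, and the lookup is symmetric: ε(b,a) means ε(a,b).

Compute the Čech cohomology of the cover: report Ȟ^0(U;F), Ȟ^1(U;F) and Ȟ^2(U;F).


Ȟ^0 = 0, Ȟ^1 = 0 and Ȟ^2 = 0

nonempty intersections:
  W12={x} W14={p} W23={r,s} W34={u}
C dims 4,4; δ0: rk_F5 4
Ȟ^0: (4−4)−0=0 ⇒ 0
Ȟ^1: (4−0)−4=0 ⇒ 0
Ȟ^2: (0−0)−0=0 ⇒ 0


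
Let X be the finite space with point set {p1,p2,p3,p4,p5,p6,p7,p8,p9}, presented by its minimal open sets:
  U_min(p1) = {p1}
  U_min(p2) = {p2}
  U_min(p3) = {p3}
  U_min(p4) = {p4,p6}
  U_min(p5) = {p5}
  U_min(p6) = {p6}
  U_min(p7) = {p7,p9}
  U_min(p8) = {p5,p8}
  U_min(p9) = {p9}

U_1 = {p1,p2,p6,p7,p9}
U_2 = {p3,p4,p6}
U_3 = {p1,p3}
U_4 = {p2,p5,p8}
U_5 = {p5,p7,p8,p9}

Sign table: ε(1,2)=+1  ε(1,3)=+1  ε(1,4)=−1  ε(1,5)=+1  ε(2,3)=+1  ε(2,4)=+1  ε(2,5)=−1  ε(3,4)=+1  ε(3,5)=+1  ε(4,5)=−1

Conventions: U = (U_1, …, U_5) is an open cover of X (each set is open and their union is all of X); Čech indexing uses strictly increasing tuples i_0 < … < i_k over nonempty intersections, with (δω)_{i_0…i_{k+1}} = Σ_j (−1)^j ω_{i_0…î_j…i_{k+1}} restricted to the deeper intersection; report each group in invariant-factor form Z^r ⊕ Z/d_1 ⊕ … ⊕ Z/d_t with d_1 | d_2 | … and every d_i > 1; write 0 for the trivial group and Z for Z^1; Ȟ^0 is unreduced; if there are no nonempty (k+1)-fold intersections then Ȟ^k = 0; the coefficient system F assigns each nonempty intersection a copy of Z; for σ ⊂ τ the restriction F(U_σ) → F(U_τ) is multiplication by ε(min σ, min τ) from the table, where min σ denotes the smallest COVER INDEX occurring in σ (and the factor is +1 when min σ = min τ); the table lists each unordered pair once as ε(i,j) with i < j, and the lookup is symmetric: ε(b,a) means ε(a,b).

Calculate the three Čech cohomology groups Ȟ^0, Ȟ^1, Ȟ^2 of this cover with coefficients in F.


intersection data:
  U12={p6} U13={p1} U14={p2} U15={p7,p9} U23={p3} U45={p5,p8}
C dims 5,6; δ0: rk 4, SNF 1^4
Ȟ^0 = (5 − 4) − 0 = 1, so Ȟ^0 ≅ Z
Ȟ^1 = (6 − 0) − 4 = 2, so Ȟ^1 ≅ Z^2
Ȟ^2 = (0 − 0) − 0 = 0, so Ȟ^2 ≅ 0

Ȟ^0 ≅ Z; Ȟ^1 ≅ Z^2; Ȟ^2 ≅ 0


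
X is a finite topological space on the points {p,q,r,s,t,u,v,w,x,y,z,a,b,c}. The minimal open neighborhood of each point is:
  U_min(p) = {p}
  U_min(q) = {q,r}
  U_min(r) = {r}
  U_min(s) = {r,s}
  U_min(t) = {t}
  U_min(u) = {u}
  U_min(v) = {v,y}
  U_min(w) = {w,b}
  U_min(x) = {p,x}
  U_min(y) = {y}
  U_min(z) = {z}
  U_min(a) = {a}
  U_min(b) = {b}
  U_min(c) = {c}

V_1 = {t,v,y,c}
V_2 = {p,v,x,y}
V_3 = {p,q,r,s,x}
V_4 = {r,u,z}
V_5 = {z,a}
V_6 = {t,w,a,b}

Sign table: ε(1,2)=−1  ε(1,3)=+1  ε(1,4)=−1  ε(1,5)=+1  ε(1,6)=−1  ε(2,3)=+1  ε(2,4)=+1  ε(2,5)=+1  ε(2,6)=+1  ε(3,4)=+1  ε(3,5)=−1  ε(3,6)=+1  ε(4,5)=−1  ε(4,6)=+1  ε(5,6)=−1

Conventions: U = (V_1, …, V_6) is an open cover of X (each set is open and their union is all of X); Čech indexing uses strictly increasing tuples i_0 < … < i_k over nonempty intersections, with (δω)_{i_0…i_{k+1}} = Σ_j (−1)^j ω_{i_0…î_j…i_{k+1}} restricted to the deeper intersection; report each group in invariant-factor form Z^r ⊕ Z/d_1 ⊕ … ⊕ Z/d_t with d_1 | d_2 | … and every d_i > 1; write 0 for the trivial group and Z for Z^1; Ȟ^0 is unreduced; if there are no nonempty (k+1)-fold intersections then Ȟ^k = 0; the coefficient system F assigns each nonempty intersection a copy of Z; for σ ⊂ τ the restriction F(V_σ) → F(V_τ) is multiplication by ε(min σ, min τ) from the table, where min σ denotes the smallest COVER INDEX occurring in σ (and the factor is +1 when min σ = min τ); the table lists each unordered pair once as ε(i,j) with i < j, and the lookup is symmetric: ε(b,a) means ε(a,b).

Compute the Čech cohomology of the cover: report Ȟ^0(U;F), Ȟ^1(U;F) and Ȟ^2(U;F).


Ȟ^0(U;F) ≅ Z, Ȟ^1(U;F) ≅ Z and Ȟ^2(U;F) ≅ 0

nerve of the cover:
  V12={v,y} V16={t} V23={p,x} V34={r} V45={z} V56={a}
C dims 6,6; δ0: rk 5, SNF 1^5
Ȟ^0 = (6 − 5) − 0 = 1, so Ȟ^0 ≅ Z
Ȟ^1 = (6 − 0) − 5 = 1, so Ȟ^1 ≅ Z
Ȟ^2 = (0 − 0) − 0 = 0, so Ȟ^2 ≅ 0


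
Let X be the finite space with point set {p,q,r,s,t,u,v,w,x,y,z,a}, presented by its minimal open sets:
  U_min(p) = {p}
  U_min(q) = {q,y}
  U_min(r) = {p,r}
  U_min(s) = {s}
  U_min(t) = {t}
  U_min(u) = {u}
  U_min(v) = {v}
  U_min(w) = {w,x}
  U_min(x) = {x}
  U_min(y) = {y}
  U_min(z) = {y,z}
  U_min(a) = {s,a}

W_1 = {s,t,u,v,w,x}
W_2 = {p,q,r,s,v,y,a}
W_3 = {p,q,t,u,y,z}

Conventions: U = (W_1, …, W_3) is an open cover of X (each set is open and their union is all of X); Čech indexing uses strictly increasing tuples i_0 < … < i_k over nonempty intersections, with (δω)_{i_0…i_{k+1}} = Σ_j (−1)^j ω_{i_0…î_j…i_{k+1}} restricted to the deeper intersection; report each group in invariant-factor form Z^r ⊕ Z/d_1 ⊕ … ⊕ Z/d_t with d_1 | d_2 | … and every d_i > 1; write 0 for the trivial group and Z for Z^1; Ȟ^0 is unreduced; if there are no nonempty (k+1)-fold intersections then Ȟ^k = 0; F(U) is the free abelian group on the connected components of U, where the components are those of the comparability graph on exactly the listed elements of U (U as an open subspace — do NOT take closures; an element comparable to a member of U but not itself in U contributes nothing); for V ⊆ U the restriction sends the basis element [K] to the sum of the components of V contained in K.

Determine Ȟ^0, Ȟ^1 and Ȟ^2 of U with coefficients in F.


nonempty overlaps:
  W12={s,v} W13={t,u} W23={p,q,y}
components per intersection:
  W1: {s} {t} {u} {v} {w,x}
  W2: {p,r} {q,y} {s,a} {v}
  W3: {p} {q,y,z} {t} {u}
  W12: {s} {v}
  W13: {t} {u}
  W23: {p} {q,y}
C dims 13,6; δ0: rk 6, SNF 1^6
degree 0: 13−6−0 = 7 → Ȟ^0 ≅ Z^7
degree 1: 6−0−6 = 0 → Ȟ^1 ≅ 0
degree 2: 0−0−0 = 0 → Ȟ^2 ≅ 0

Ȟ^0(U;F) ≅ Z^7, Ȟ^1(U;F) ≅ 0, Ȟ^2(U;F) ≅ 0


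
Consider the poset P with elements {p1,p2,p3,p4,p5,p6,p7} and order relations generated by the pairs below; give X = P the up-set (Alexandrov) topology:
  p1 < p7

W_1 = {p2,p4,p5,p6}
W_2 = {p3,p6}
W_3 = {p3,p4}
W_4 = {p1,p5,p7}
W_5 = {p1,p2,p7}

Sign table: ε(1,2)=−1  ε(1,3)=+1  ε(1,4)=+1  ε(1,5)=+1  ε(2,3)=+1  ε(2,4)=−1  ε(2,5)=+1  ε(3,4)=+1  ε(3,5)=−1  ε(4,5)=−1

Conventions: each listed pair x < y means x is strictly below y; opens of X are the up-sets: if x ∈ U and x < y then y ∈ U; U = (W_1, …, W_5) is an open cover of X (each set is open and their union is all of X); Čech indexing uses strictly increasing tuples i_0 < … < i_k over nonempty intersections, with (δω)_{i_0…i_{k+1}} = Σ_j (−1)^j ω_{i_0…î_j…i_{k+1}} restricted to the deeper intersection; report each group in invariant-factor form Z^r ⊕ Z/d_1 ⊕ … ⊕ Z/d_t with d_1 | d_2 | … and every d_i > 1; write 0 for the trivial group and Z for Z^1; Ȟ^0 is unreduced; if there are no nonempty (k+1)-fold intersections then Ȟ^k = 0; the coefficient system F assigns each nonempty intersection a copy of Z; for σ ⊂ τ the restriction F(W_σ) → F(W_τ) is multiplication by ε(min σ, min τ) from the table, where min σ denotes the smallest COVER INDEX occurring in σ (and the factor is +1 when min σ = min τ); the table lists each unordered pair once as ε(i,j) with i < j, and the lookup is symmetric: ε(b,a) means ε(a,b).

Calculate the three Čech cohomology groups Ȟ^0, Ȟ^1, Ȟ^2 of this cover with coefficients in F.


Ȟ^0(U;F) ≅ 0,  Ȟ^1(U;F) ≅ Z ⊕ Z/2,  Ȟ^2(U;F) ≅ 0

nonempty overlaps:
  W12={p6} W13={p4} W14={p5} W15={p2} W23={p3} W45={p1,p7}
C dims 5,6; δ0: rk 5, SNF 1^4·2
degree 0: 5−5−0 = 0 → Ȟ^0 ≅ 0
degree 1: 6−0−5 = 1 plus torsion [2] → Ȟ^1 ≅ Z ⊕ Z/2
degree 2: 0−0−0 = 0 → Ȟ^2 ≅ 0


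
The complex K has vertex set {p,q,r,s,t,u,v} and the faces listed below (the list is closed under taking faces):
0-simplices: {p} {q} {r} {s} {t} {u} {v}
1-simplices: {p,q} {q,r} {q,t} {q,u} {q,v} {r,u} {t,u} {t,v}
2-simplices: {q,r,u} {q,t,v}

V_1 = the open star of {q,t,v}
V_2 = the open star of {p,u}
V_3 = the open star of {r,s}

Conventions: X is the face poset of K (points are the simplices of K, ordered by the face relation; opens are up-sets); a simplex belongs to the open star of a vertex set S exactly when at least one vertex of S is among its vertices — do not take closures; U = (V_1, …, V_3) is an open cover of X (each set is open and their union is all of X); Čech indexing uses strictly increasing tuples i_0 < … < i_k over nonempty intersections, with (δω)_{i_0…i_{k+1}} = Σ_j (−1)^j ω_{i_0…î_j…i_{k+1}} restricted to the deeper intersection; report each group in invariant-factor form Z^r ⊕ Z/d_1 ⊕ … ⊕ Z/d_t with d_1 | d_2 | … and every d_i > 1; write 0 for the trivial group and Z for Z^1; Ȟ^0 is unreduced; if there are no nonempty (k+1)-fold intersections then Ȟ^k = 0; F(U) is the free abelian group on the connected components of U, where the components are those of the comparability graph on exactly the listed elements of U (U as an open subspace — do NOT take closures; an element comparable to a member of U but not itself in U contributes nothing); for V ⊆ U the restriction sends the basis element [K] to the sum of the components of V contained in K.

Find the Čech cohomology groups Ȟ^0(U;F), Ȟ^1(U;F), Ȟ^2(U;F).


nerve of the cover:
  V1={{q},{t},{v},{p,q},{q,r},{q,t},{q,u},{q,v},{t,u},{t,v},{q,r,u},{q,t,v}} V2={{p},{u},{p,q},{q,u},{r,u},{t,u},{q,r,u}} V3={{r},{s},{q,r},{r,u},{q,r,u}}
  V12={{p,q},{q,u},{t,u},{q,r,u}} V13={{q,r},{q,r,u}} V23={{r,u},{q,r,u}}
  V123={{q,r,u}}
components per intersection:
  V1: {{q},{t},{v},{p,q},{q,r},{q,t},{q,u},{q,v},{t,u},{t,v},{q,r,u},{q,t,v}}
  V2: {{p},{p,q}} {{u},{q,u},{r,u},{t,u},{q,r,u}}
  V3: {{r},{q,r},{r,u},{q,r,u}} {{s}}
  V12: {{p,q}} {{q,u},{q,r,u}} {{t,u}}
  V13: {{q,r},{q,r,u}}
  V23: {{r,u},{q,r,u}}
  V123: {{q,r,u}}
C dims 5,5,1; δ0: rk 3, SNF 1^3; δ1: rk 1, SNF 1^1
Ȟ^0 = (5 − 3) − 0 = 2, so Ȟ^0 ≅ Z^2
Ȟ^1 = (5 − 1) − 3 = 1, so Ȟ^1 ≅ Z
Ȟ^2 = (1 − 0) − 1 = 0, so Ȟ^2 ≅ 0

Ȟ^0(U;F) ≅ Z^2, Ȟ^1(U;F) ≅ Z, Ȟ^2(U;F) ≅ 0


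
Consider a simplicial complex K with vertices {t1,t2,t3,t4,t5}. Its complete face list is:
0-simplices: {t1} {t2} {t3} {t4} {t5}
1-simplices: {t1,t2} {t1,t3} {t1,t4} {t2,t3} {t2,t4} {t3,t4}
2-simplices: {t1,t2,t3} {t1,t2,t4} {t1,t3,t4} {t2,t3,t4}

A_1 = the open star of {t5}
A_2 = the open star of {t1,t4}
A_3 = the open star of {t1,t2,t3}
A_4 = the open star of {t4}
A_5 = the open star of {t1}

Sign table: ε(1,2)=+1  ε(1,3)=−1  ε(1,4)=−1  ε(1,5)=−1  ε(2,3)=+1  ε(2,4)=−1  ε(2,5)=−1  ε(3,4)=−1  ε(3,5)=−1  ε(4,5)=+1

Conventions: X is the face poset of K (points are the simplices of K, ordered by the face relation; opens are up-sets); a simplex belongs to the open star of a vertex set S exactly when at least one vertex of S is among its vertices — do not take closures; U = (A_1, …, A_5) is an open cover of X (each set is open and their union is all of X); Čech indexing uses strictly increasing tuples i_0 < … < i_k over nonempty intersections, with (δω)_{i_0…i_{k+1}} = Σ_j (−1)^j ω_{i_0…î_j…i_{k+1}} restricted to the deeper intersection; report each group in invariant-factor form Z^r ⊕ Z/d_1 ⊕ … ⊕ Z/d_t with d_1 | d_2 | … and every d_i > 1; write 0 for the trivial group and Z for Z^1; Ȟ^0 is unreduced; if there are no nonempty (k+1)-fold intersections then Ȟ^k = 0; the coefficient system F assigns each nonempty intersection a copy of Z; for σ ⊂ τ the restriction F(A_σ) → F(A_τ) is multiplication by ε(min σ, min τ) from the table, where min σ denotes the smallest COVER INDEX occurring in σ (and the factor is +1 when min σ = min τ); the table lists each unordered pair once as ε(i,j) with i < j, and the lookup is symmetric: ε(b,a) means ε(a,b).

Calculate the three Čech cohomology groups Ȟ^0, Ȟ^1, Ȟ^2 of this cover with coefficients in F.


Ȟ^0(U;F) ≅ Z^2, Ȟ^1(U;F) ≅ 0 and Ȟ^2(U;F) ≅ 0

intersection data:
  A1={{t5}} A2={{t1},{t4},{t1,t2},{t1,t3},{t1,t4},{t2,t4},{t3,t4},{t1,t2,t3},{t1,t2,t4},{t1,t3,t4},{t2,t3,t4}} A3={{t1},{t2},{t3},{t1,t2},{t1,t3},{t1,t4},{t2,t3},{t2,t4},{t3,t4},{t1,t2,t3},{t1,t2,t4},{t1,t3,t4},{t2,t3,t4}} A4={{t4},{t1,t4},{t2,t4},{t3,t4},{t1,t2,t4},{t1,t3,t4},{t2,t3,t4}} A5={{t1},{t1,t2},{t1,t3},{t1,t4},{t1,t2,t3},{t1,t2,t4},{t1,t3,t4}}
  A23={{t1},{t1,t2},{t1,t3},{t1,t4},{t2,t4},{t3,t4},{t1,t2,t3},{t1,t2,t4},{t1,t3,t4},{t2,t3,t4}} A24={{t4},{t1,t4},{t2,t4},{t3,t4},{t1,t2,t4},{t1,t3,t4},{t2,t3,t4}} A25={{t1},{t1,t2},{t1,t3},{t1,t4},{t1,t2,t3},{t1,t2,t4},{t1,t3,t4}} A34={{t1,t4},{t2,t4},{t3,t4},{t1,t2,t4},{t1,t3,t4},{t2,t3,t4}} A35={{t1},{t1,t2},{t1,t3},{t1,t4},{t1,t2,t3},{t1,t2,t4},{t1,t3,t4}} A45={{t1,t4},{t1,t2,t4},{t1,t3,t4}}
  A234={{t1,t4},{t2,t4},{t3,t4},{t1,t2,t4},{t1,t3,t4},{t2,t3,t4}} A235={{t1},{t1,t2},{t1,t3},{t1,t4},{t1,t2,t3},{t1,t2,t4},{t1,t3,t4}} A245={{t1,t4},{t1,t2,t4},{t1,t3,t4}} A345={{t1,t4},{t1,t2,t4},{t1,t3,t4}}
  A2345={{t1,t4},{t1,t2,t4},{t1,t3,t4}}
C dims 5,6,4,1; δ0: rk 3, SNF 1^3; δ1: rk 3, SNF 1^3; δ2: rk 1, SNF 1^1
Ȟ^0 = (5 − 3) − 0 = 2, so Ȟ^0 ≅ Z^2
Ȟ^1 = (6 − 3) − 3 = 0, so Ȟ^1 ≅ 0
Ȟ^2 = (4 − 1) − 3 = 0, so Ȟ^2 ≅ 0


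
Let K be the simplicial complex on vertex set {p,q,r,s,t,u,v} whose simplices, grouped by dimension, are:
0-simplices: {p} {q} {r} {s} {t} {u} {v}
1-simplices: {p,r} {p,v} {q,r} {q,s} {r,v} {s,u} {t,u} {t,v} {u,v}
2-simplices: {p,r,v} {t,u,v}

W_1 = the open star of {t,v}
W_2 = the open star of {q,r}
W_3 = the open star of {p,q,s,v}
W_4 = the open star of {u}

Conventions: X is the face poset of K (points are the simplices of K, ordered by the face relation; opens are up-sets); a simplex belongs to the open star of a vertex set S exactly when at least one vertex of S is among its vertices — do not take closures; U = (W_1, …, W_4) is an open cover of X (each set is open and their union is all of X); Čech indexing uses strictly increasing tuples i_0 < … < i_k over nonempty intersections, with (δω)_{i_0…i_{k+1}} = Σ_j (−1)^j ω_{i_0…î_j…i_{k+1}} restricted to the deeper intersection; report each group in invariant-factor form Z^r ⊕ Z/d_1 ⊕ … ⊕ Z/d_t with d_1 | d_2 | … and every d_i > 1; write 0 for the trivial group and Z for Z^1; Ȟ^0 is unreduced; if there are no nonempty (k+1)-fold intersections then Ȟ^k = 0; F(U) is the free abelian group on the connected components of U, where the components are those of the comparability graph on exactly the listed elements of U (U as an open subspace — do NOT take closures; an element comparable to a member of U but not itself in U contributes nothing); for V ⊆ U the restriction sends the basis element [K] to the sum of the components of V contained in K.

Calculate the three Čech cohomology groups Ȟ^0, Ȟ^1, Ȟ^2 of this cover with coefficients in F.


Ȟ^0(U;F) ≅ Z, Ȟ^1(U;F) ≅ Z, Ȟ^2(U;F) ≅ 0

nerve simplices:
  W1={{t},{v},{p,v},{r,v},{t,u},{t,v},{u,v},{p,r,v},{t,u,v}} W2={{q},{r},{p,r},{q,r},{q,s},{r,v},{p,r,v}} W3={{p},{q},{s},{v},{p,r},{p,v},{q,r},{q,s},{r,v},{s,u},{t,v},{u,v},{p,r,v},{t,u,v}} W4={{u},{s,u},{t,u},{u,v},{t,u,v}}
  W12={{r,v},{p,r,v}} W13={{v},{p,v},{r,v},{t,v},{u,v},{p,r,v},{t,u,v}} W14={{t,u},{u,v},{t,u,v}} W23={{q},{p,r},{q,r},{q,s},{r,v},{p,r,v}} W34={{s,u},{u,v},{t,u,v}}
  W123={{r,v},{p,r,v}} W134={{u,v},{t,u,v}}
components per intersection:
  W1: {{t},{v},{p,v},{r,v},{t,u},{t,v},{u,v},{p,r,v},{t,u,v}}
  W2: {{q},{r},{p,r},{q,r},{q,s},{r,v},{p,r,v}}
  W3: {{p},{v},{p,r},{p,v},{r,v},{t,v},{u,v},{p,r,v},{t,u,v}} {{q},{s},{q,r},{q,s},{s,u}}
  W4: {{u},{s,u},{t,u},{u,v},{t,u,v}}
  W12: {{r,v},{p,r,v}}
  W13: {{v},{p,v},{r,v},{t,v},{u,v},{p,r,v},{t,u,v}}
  W14: {{t,u},{u,v},{t,u,v}}
  W23: {{q},{q,r},{q,s}} {{p,r},{r,v},{p,r,v}}
  W34: {{s,u}} {{u,v},{t,u,v}}
  W123: {{r,v},{p,r,v}}
  W134: {{u,v},{t,u,v}}
C dims 5,7,2; δ0: rk 4, SNF 1^4; δ1: rk 2, SNF 1^2
degree 0: 5−4−0 = 1 → Ȟ^0 ≅ Z
degree 1: 7−2−4 = 1 → Ȟ^1 ≅ Z
degree 2: 2−0−2 = 0 → Ȟ^2 ≅ 0


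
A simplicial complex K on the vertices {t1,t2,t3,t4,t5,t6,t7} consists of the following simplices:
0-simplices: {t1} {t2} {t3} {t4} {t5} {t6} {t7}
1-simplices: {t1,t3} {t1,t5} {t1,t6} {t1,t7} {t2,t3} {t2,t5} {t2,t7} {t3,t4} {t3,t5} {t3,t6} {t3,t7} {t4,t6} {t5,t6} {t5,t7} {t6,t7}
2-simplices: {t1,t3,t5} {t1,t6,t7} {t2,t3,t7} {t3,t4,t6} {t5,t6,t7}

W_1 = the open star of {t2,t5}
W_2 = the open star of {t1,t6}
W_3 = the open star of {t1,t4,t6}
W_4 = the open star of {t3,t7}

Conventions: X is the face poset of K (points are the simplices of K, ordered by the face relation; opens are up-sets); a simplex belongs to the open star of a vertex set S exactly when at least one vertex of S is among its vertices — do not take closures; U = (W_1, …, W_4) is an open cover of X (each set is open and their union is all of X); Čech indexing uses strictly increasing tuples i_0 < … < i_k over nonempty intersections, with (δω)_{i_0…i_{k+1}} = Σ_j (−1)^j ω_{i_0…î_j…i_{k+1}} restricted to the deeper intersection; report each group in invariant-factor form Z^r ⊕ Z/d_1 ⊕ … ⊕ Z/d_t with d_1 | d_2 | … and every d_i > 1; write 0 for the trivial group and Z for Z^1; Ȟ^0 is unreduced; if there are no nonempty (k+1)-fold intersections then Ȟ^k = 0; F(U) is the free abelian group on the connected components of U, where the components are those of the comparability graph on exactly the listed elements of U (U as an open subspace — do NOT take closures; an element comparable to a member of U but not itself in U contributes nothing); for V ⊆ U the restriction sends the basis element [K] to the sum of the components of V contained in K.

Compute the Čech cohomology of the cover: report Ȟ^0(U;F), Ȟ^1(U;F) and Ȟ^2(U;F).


nerve simplices:
  W1={{t2},{t5},{t1,t5},{t2,t3},{t2,t5},{t2,t7},{t3,t5},{t5,t6},{t5,t7},{t1,t3,t5},{t2,t3,t7},{t5,t6,t7}} W2={{t1},{t6},{t1,t3},{t1,t5},{t1,t6},{t1,t7},{t3,t6},{t4,t6},{t5,t6},{t6,t7},{t1,t3,t5},{t1,t6,t7},{t3,t4,t6},{t5,t6,t7}} W3={{t1},{t4},{t6},{t1,t3},{t1,t5},{t1,t6},{t1,t7},{t3,t4},{t3,t6},{t4,t6},{t5,t6},{t6,t7},{t1,t3,t5},{t1,t6,t7},{t3,t4,t6},{t5,t6,t7}} W4={{t3},{t7},{t1,t3},{t1,t7},{t2,t3},{t2,t7},{t3,t4},{t3,t5},{t3,t6},{t3,t7},{t5,t7},{t6,t7},{t1,t3,t5},{t1,t6,t7},{t2,t3,t7},{t3,t4,t6},{t5,t6,t7}}
  W12={{t1,t5},{t5,t6},{t1,t3,t5},{t5,t6,t7}} W13={{t1,t5},{t5,t6},{t1,t3,t5},{t5,t6,t7}} W14={{t2,t3},{t2,t7},{t3,t5},{t5,t7},{t1,t3,t5},{t2,t3,t7},{t5,t6,t7}} W23={{t1},{t6},{t1,t3},{t1,t5},{t1,t6},{t1,t7},{t3,t6},{t4,t6},{t5,t6},{t6,t7},{t1,t3,t5},{t1,t6,t7},{t3,t4,t6},{t5,t6,t7}} W24={{t1,t3},{t1,t7},{t3,t6},{t6,t7},{t1,t3,t5},{t1,t6,t7},{t3,t4,t6},{t5,t6,t7}} W34={{t1,t3},{t1,t7},{t3,t4},{t3,t6},{t6,t7},{t1,t3,t5},{t1,t6,t7},{t3,t4,t6},{t5,t6,t7}}
  W123={{t1,t5},{t5,t6},{t1,t3,t5},{t5,t6,t7}} W124={{t1,t3,t5},{t5,t6,t7}} W134={{t1,t3,t5},{t5,t6,t7}} W234={{t1,t3},{t1,t7},{t3,t6},{t6,t7},{t1,t3,t5},{t1,t6,t7},{t3,t4,t6},{t5,t6,t7}}
  W1234={{t1,t3,t5},{t5,t6,t7}}
components per intersection:
  W1: {{t2},{t5},{t1,t5},{t2,t3},{t2,t5},{t2,t7},{t3,t5},{t5,t6},{t5,t7},{t1,t3,t5},{t2,t3,t7},{t5,t6,t7}}
  W2: {{t1},{t6},{t1,t3},{t1,t5},{t1,t6},{t1,t7},{t3,t6},{t4,t6},{t5,t6},{t6,t7},{t1,t3,t5},{t1,t6,t7},{t3,t4,t6},{t5,t6,t7}}
  W3: {{t1},{t4},{t6},{t1,t3},{t1,t5},{t1,t6},{t1,t7},{t3,t4},{t3,t6},{t4,t6},{t5,t6},{t6,t7},{t1,t3,t5},{t1,t6,t7},{t3,t4,t6},{t5,t6,t7}}
  W4: {{t3},{t7},{t1,t3},{t1,t7},{t2,t3},{t2,t7},{t3,t4},{t3,t5},{t3,t6},{t3,t7},{t5,t7},{t6,t7},{t1,t3,t5},{t1,t6,t7},{t2,t3,t7},{t3,t4,t6},{t5,t6,t7}}
  W12: {{t1,t5},{t1,t3,t5}} {{t5,t6},{t5,t6,t7}}
  W13: {{t1,t5},{t1,t3,t5}} {{t5,t6},{t5,t6,t7}}
  W14: {{t2,t3},{t2,t7},{t2,t3,t7}} {{t3,t5},{t1,t3,t5}} {{t5,t7},{t5,t6,t7}}
  W23: {{t1},{t6},{t1,t3},{t1,t5},{t1,t6},{t1,t7},{t3,t6},{t4,t6},{t5,t6},{t6,t7},{t1,t3,t5},{t1,t6,t7},{t3,t4,t6},{t5,t6,t7}}
  W24: {{t1,t3},{t1,t3,t5}} {{t1,t7},{t6,t7},{t1,t6,t7},{t5,t6,t7}} {{t3,t6},{t3,t4,t6}}
  W34: {{t1,t3},{t1,t3,t5}} {{t1,t7},{t6,t7},{t1,t6,t7},{t5,t6,t7}} {{t3,t4},{t3,t6},{t3,t4,t6}}
  W123: {{t1,t5},{t1,t3,t5}} {{t5,t6},{t5,t6,t7}}
  W124: {{t1,t3,t5}} {{t5,t6,t7}}
  W134: {{t1,t3,t5}} {{t5,t6,t7}}
  W234: {{t1,t3},{t1,t3,t5}} {{t1,t7},{t6,t7},{t1,t6,t7},{t5,t6,t7}} {{t3,t6},{t3,t4,t6}}
  W1234: {{t1,t3,t5}} {{t5,t6,t7}}
C dims 4,14,9,2; δ0: rk 3, SNF 1^3; δ1: rk 7, SNF 1^7; δ2: rk 2, SNF 1^2
degree 0: 4−3−0 = 1 → Ȟ^0 ≅ Z
degree 1: 14−7−3 = 4 → Ȟ^1 ≅ Z^4
degree 2: 9−2−7 = 0 → Ȟ^2 ≅ 0

Ȟ^0(U;F) ≅ Z, Ȟ^1(U;F) ≅ Z^4, Ȟ^2(U;F) ≅ 0


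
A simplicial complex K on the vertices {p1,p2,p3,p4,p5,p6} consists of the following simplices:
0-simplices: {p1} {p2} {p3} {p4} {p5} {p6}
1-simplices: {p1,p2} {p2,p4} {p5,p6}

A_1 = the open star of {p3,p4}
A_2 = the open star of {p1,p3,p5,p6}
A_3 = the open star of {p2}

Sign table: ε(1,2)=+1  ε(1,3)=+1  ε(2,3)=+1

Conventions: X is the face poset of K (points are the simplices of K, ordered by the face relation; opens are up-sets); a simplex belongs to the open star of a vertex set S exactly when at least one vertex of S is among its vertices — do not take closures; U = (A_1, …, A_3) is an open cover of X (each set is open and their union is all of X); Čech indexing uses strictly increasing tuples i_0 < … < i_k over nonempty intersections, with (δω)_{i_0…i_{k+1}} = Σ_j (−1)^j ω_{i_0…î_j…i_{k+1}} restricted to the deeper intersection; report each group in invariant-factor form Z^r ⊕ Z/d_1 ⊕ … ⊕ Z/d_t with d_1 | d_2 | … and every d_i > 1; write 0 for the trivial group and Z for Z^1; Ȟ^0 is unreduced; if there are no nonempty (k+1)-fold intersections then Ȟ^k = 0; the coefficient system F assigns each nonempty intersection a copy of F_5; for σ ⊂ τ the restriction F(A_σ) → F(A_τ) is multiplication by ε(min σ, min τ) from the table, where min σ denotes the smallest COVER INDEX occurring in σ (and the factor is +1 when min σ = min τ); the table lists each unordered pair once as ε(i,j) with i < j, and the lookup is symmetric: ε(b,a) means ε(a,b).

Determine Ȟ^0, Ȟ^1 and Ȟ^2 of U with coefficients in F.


cover nerve:
  A1={{p3},{p4},{p2,p4}} A2={{p1},{p3},{p5},{p6},{p1,p2},{p5,p6}} A3={{p2},{p1,p2},{p2,p4}}
  A12={{p3}} A13={{p2,p4}} A23={{p1,p2}}
C dims 3,3; δ0: rk_F5 2
Ȟ^0: (3−2)−0=1 ⇒ Z/5
Ȟ^1: (3−0)−2=1 ⇒ Z/5
Ȟ^2: (0−0)−0=0 ⇒ 0

Ȟ^0 ≅ Z/5,  Ȟ^1 ≅ Z/5,  Ȟ^2 ≅ 0


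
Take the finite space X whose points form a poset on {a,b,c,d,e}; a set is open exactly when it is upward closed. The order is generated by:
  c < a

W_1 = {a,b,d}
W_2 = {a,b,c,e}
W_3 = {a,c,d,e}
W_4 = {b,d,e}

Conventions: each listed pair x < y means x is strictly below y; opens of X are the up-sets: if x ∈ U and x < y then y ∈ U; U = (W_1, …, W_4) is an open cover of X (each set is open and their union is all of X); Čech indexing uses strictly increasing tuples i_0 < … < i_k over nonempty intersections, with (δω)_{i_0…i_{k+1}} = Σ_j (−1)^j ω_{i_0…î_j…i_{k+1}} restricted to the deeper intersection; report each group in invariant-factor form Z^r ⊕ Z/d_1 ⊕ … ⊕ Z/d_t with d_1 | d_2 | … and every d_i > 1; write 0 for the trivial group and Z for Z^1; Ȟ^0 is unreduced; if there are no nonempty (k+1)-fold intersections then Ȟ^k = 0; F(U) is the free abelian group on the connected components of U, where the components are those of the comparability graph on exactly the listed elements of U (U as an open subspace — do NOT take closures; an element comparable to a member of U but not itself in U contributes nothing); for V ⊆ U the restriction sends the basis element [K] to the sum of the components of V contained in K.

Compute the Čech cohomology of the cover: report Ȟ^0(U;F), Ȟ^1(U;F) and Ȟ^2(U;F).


Ȟ^0 = Z^4,  Ȟ^1 = 0,  Ȟ^2 = 0

nonempty intersections:
  W12={a,b} W13={a,d} W14={b,d} W23={a,c,e} W24={b,e} W34={d,e}
  W123={a} W124={b} W134={d} W234={e}
components per intersection:
  W1: {a} {b} {d}
  W2: {a,c} {b} {e}
  W3: {a,c} {d} {e}
  W4: {b} {d} {e}
  W12: {a} {b}
  W13: {a} {d}
  W14: {b} {d}
  W23: {a,c} {e}
  W24: {b} {e}
  W34: {d} {e}
  W123: {a}
  W124: {b}
  W134: {d}
  W234: {e}
C dims 12,12,4; δ0: rk 8, SNF 1^8; δ1: rk 4, SNF 1^4
Ȟ^0: (12−8)−0=4 ⇒ Z^4
Ȟ^1: (12−4)−8=0 ⇒ 0
Ȟ^2: (4−0)−4=0 ⇒ 0


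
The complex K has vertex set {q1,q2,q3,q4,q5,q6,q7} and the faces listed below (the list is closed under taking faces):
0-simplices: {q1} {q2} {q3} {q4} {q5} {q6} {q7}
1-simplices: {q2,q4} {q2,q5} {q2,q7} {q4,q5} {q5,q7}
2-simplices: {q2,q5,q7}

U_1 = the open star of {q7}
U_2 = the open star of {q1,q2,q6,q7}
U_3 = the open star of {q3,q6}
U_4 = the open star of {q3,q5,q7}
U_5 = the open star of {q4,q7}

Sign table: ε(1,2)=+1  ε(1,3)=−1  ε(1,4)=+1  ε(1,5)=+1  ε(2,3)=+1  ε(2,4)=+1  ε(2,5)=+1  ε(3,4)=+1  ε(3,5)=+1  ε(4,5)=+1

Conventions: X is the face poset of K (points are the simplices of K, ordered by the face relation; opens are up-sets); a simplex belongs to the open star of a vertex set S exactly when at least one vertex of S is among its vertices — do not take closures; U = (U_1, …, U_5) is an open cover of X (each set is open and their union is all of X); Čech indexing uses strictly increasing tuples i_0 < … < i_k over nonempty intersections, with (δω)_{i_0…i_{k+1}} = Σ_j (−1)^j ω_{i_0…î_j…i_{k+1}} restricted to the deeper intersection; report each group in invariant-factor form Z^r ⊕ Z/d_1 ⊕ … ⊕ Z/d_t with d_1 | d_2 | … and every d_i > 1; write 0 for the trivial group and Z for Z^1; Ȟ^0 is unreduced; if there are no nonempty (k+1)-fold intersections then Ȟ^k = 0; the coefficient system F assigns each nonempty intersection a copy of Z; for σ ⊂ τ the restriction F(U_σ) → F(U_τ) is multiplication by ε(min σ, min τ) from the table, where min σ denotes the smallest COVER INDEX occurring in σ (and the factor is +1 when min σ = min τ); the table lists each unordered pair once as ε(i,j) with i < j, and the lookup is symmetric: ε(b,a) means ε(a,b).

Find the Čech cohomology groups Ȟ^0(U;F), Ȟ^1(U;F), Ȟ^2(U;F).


Ȟ^0(U;F) ≅ Z, Ȟ^1(U;F) ≅ Z, Ȟ^2(U;F) ≅ 0

cover nerve:
  U1={{q7},{q2,q7},{q5,q7},{q2,q5,q7}} U2={{q1},{q2},{q6},{q7},{q2,q4},{q2,q5},{q2,q7},{q5,q7},{q2,q5,q7}} U3={{q3},{q6}} U4={{q3},{q5},{q7},{q2,q5},{q2,q7},{q4,q5},{q5,q7},{q2,q5,q7}} U5={{q4},{q7},{q2,q4},{q2,q7},{q4,q5},{q5,q7},{q2,q5,q7}}
  U12={{q7},{q2,q7},{q5,q7},{q2,q5,q7}} U14={{q7},{q2,q7},{q5,q7},{q2,q5,q7}} U15={{q7},{q2,q7},{q5,q7},{q2,q5,q7}} U23={{q6}} U24={{q7},{q2,q5},{q2,q7},{q5,q7},{q2,q5,q7}} U25={{q7},{q2,q4},{q2,q7},{q5,q7},{q2,q5,q7}} U34={{q3}} U45={{q7},{q2,q7},{q4,q5},{q5,q7},{q2,q5,q7}}
  U124={{q7},{q2,q7},{q5,q7},{q2,q5,q7}} U125={{q7},{q2,q7},{q5,q7},{q2,q5,q7}} U145={{q7},{q2,q7},{q5,q7},{q2,q5,q7}} U245={{q7},{q2,q7},{q5,q7},{q2,q5,q7}}
  U1245={{q7},{q2,q7},{q5,q7},{q2,q5,q7}}
C dims 5,8,4,1; δ0: rk 4, SNF 1^4; δ1: rk 3, SNF 1^3; δ2: rk 1, SNF 1^1
Ȟ^0: (5−4)−0=1 ⇒ Z
Ȟ^1: (8−3)−4=1 ⇒ Z
Ȟ^2: (4−1)−3=0 ⇒ 0
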